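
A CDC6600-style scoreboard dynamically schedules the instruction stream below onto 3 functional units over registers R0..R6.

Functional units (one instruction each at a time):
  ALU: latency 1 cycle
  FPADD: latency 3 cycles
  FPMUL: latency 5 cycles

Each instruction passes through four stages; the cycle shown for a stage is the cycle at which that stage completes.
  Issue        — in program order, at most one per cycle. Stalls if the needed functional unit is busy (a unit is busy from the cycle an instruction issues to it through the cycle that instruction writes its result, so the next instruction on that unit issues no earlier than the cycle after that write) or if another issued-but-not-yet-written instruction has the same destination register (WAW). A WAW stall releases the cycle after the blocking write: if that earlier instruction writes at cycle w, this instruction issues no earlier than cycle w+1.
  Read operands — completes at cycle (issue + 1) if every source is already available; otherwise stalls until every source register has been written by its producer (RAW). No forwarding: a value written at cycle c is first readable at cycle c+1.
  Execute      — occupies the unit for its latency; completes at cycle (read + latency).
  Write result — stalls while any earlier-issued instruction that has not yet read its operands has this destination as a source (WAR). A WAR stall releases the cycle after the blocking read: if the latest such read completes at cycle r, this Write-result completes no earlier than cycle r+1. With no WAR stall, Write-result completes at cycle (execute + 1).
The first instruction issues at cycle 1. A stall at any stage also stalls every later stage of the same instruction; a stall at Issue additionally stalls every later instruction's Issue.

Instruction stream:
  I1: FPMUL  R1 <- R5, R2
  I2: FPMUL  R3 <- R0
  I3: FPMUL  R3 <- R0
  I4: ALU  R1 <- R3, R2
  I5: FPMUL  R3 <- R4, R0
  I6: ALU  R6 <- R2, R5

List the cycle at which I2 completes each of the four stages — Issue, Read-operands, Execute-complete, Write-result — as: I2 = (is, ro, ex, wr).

I1 -> (1, 2, 7, 8)
I2 -> (9, 10, 15, 16)  // struct: FPMUL busy until I1 writes@8
I3 -> (17, 18, 23, 24)  // struct: FPMUL busy until I2 writes@16
I4 -> (18, 25, 26, 27)  // RAW R3: wait I3 write@24
I5 -> (25, 26, 31, 32)  // struct: FPMUL busy until I3 writes@24
I6 -> (28, 29, 30, 31)  // struct: ALU busy until I4 writes@27

I2 = (9, 10, 15, 16)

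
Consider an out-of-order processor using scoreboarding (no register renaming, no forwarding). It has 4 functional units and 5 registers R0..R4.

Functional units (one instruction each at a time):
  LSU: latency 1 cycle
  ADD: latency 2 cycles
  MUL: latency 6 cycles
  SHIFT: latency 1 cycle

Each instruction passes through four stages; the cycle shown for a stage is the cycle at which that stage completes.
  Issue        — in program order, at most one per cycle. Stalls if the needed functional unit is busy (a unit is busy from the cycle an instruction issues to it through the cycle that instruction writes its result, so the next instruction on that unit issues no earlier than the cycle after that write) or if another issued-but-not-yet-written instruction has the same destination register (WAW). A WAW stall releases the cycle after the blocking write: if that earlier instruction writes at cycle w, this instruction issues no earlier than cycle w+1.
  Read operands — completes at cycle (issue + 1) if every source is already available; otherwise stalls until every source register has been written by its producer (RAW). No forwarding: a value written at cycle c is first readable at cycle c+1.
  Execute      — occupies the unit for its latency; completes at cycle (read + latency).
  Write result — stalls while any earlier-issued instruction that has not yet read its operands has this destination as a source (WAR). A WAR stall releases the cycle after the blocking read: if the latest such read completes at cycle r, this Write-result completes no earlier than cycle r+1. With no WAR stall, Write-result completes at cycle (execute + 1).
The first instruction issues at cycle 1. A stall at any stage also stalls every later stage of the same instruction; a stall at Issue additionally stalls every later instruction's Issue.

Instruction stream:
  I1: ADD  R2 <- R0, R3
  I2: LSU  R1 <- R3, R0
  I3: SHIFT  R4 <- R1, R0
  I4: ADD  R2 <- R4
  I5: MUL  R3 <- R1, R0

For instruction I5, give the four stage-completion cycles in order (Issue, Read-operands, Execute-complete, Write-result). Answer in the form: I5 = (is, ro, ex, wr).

I1  is:1  ro:2  ex:4  wr:5
I2  is:2  ro:3  ex:4  wr:5
I3  is:3  ro:6  ex:7  wr:8  — RAW R1: wait I2 write@5
I4  is:6  ro:9  ex:11  wr:12  — struct: ADD busy until I1 writes@5, RAW R4: wait I3 write@8
I5  is:7  ro:8  ex:14  wr:15

I5 = (7, 8, 14, 15)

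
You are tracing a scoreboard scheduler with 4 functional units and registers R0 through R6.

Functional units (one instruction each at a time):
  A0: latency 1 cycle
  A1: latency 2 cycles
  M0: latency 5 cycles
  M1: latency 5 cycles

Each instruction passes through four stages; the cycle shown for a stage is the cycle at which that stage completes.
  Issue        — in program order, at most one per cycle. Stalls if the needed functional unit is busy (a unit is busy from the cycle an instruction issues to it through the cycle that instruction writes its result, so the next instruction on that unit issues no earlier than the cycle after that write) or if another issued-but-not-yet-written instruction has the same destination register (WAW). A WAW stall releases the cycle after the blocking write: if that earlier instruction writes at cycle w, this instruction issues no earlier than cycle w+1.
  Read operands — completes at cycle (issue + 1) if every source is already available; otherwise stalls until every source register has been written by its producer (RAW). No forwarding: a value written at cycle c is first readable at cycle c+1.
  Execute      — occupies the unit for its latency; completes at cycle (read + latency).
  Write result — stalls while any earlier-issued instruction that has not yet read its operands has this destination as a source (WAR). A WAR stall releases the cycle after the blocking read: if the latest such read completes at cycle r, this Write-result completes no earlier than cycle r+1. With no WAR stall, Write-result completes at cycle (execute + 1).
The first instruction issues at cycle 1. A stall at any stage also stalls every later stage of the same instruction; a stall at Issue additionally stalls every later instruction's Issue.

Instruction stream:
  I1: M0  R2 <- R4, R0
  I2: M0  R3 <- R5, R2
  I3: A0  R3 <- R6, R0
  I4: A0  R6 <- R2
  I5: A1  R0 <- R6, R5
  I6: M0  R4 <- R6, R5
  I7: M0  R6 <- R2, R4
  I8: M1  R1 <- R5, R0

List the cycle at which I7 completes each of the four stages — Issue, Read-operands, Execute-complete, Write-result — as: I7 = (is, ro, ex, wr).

  I1 | 1 | 2 | 7 | 8
  I2 | 9 | 10 | 15 | 16   struct: M0 busy until I1 writes@8
  I3 | 17 | 18 | 19 | 20   WAW R3: wait I2 write@16
  I4 | 21 | 22 | 23 | 24   struct: A0 busy until I3 writes@20
  I5 | 22 | 25 | 27 | 28   RAW R6: wait I4 write@24
  I6 | 23 | 25 | 30 | 31   RAW R6: wait I4 write@24
  I7 | 32 | 33 | 38 | 39   struct: M0 busy until I6 writes@31
  I8 | 33 | 34 | 39 | 40

I7 = (32, 33, 38, 39)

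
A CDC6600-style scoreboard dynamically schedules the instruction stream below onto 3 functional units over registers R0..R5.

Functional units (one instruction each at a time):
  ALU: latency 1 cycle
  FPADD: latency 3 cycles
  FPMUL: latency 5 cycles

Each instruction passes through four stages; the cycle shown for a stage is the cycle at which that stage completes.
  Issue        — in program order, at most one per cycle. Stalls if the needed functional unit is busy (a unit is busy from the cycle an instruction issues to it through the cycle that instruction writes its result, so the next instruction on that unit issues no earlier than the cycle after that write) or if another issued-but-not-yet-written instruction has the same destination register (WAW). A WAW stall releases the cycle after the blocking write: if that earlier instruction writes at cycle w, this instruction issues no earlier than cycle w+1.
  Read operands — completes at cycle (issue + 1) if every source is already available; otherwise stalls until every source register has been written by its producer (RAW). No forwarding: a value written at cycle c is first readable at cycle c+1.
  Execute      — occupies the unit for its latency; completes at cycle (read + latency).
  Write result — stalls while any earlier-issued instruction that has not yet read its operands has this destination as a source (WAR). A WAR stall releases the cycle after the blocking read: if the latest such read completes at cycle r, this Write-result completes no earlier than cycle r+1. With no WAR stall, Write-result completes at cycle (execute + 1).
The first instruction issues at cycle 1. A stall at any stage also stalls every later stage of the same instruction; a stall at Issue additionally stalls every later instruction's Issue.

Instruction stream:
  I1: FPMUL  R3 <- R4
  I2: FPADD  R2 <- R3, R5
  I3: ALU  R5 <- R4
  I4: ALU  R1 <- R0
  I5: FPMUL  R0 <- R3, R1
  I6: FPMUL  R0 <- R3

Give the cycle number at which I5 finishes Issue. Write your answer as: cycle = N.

I1 -> (1, 2, 7, 8)
I2 -> (2, 9, 12, 13)  // RAW R3: wait I1 write@8
I3 -> (3, 4, 5, 10)  // WAR R5: wait I2 read@9
I4 -> (11, 12, 13, 14)  // struct: ALU busy until I3 writes@10
I5 -> (12, 15, 20, 21)  // RAW R1: wait I4 write@14
I6 -> (22, 23, 28, 29)  // struct: FPMUL busy until I5 writes@21

cycle = 12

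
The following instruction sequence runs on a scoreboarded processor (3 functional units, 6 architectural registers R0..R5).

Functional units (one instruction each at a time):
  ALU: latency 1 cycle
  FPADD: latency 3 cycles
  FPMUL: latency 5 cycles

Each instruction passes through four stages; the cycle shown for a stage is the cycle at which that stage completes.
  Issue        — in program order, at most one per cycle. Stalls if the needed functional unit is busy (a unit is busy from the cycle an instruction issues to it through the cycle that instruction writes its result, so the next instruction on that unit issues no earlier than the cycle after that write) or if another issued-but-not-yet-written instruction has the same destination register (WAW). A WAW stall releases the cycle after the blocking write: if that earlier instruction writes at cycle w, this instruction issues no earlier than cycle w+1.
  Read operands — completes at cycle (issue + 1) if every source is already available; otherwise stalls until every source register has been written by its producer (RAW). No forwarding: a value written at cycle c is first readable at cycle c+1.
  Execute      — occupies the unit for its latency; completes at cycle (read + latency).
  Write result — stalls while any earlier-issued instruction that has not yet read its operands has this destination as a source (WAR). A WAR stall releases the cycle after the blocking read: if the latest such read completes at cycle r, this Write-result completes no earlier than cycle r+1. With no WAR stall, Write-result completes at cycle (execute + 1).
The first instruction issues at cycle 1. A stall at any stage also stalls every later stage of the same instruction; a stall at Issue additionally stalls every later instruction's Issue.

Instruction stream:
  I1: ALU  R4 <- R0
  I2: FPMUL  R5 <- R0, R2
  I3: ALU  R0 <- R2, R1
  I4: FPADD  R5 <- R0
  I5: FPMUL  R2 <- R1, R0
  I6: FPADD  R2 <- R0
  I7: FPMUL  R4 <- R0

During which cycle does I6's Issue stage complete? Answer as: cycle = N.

cycle = 19

c1: I1 issues→ALU
c2: I1 reads; I2 issues→FPMUL
c3: I1 exec-done; I2 reads
c4: I1 writes R4
c5: I3 issues→ALU
c6: I3 reads
c7: I3 exec-done
c8: I2 exec-done; I3 writes R0
c9: I2 writes R5
c10: I4 issues→FPADD
c11: I4 reads; I5 issues→FPMUL
c12: I5 reads
c14: I4 exec-done
c15: I4 writes R5
c17: I5 exec-done
c18: I5 writes R2
c19: I6 issues→FPADD
c20: I6 reads; I7 issues→FPMUL
c21: I7 reads
c23: I6 exec-done
c24: I6 writes R2
c26: I7 exec-done
c27: I7 writes R4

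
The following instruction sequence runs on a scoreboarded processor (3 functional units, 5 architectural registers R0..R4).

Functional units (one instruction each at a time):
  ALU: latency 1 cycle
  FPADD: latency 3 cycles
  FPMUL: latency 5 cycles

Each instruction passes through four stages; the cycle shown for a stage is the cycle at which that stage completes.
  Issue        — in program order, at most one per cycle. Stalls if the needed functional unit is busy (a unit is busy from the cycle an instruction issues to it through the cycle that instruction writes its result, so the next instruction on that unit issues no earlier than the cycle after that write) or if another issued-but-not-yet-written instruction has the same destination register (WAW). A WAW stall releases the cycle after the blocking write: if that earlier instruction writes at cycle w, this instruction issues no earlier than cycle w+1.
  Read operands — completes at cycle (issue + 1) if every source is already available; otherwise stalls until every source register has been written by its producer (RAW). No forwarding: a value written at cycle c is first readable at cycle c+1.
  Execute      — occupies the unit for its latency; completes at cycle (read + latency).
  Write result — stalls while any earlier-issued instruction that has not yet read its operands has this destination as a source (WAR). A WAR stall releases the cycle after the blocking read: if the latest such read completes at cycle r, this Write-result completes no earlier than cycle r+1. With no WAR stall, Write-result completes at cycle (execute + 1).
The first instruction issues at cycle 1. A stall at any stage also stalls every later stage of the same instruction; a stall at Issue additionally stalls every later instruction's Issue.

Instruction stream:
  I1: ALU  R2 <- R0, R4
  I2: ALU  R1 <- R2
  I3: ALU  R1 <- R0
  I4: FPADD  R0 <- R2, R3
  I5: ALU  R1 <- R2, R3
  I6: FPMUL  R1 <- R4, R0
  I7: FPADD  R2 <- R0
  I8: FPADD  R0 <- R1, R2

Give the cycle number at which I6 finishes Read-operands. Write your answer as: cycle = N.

cycle = 18

I1 -> (1, 2, 3, 4)
I2 -> (5, 6, 7, 8)  // struct: ALU busy until I1 writes@4
I3 -> (9, 10, 11, 12)  // struct: ALU busy until I2 writes@8
I4 -> (10, 11, 14, 15)
I5 -> (13, 14, 15, 16)  // struct: ALU busy until I3 writes@12
I6 -> (17, 18, 23, 24)  // WAW R1: wait I5 write@16
I7 -> (18, 19, 22, 23)
I8 -> (24, 25, 28, 29)  // struct: FPADD busy until I7 writes@23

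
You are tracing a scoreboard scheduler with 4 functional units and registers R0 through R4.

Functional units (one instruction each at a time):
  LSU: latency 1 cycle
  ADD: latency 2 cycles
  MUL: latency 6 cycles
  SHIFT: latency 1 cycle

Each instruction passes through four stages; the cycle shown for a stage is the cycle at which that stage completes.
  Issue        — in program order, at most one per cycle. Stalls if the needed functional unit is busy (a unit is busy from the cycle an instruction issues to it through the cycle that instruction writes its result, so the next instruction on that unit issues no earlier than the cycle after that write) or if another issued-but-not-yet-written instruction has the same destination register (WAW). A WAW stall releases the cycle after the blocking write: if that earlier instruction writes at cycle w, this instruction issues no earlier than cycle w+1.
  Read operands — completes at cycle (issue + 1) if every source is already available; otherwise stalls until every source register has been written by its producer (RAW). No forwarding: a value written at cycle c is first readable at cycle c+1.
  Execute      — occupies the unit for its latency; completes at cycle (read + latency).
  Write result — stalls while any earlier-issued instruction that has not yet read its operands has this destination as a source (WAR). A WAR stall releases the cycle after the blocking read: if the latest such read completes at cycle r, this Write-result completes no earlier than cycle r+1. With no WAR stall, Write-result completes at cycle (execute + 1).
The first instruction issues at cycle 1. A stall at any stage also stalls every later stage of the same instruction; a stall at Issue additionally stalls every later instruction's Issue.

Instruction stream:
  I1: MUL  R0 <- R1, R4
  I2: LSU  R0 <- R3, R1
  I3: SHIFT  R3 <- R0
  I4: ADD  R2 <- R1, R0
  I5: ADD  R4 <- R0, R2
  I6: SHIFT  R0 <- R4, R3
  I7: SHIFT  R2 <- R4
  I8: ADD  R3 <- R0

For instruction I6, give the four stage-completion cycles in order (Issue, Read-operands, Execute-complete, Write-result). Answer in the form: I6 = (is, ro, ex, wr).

I6 = (19, 23, 24, 25)

[1] I1→MUL
[2] I1 RO
[8] I1 EX
[9] I1 WR R0
[10] I2→LSU
[11] I2 RO, I3→SHIFT
[12] I2 EX, I4→ADD
[13] I2 WR R0
[14] I3 RO, I4 RO
[15] I3 EX
[16] I3 WR R3, I4 EX
[17] I4 WR R2
[18] I5→ADD
[19] I5 RO, I6→SHIFT
[21] I5 EX
[22] I5 WR R4
[23] I6 RO
[24] I6 EX
[25] I6 WR R0
[26] I7→SHIFT
[27] I7 RO, I8→ADD
[28] I7 EX, I8 RO
[29] I7 WR R2
[30] I8 EX
[31] I8 WR R3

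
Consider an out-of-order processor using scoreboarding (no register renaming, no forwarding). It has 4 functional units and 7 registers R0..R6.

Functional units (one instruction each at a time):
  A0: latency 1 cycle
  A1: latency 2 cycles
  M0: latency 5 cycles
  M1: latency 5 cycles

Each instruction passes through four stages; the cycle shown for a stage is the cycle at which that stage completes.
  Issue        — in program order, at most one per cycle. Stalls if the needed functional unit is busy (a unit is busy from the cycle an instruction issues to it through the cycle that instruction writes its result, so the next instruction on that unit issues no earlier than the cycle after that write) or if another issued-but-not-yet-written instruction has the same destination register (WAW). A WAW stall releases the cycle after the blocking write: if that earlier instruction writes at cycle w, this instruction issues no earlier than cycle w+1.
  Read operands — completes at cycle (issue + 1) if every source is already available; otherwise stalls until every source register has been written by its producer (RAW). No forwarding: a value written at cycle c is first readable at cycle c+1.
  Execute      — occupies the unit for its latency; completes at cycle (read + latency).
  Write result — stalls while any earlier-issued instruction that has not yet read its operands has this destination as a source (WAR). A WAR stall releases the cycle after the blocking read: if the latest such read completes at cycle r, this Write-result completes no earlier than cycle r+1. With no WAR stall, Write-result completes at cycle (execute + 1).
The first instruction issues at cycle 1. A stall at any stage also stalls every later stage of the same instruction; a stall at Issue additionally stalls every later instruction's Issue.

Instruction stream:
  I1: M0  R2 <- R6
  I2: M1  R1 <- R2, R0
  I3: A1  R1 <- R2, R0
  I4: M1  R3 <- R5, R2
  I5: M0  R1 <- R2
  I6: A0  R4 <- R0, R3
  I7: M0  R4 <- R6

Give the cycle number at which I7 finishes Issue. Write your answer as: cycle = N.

  I1 | 1 | 2 | 7 | 8
  I2 | 2 | 9 | 14 | 15   RAW R2: wait I1 write@8
  I3 | 16 | 17 | 19 | 20   WAW R1: wait I2 write@15
  I4 | 17 | 18 | 23 | 24
  I5 | 21 | 22 | 27 | 28   WAW R1: wait I3 write@20
  I6 | 22 | 25 | 26 | 27   RAW R3: wait I4 write@24
  I7 | 29 | 30 | 35 | 36   struct: M0 busy until I5 writes@28

cycle = 29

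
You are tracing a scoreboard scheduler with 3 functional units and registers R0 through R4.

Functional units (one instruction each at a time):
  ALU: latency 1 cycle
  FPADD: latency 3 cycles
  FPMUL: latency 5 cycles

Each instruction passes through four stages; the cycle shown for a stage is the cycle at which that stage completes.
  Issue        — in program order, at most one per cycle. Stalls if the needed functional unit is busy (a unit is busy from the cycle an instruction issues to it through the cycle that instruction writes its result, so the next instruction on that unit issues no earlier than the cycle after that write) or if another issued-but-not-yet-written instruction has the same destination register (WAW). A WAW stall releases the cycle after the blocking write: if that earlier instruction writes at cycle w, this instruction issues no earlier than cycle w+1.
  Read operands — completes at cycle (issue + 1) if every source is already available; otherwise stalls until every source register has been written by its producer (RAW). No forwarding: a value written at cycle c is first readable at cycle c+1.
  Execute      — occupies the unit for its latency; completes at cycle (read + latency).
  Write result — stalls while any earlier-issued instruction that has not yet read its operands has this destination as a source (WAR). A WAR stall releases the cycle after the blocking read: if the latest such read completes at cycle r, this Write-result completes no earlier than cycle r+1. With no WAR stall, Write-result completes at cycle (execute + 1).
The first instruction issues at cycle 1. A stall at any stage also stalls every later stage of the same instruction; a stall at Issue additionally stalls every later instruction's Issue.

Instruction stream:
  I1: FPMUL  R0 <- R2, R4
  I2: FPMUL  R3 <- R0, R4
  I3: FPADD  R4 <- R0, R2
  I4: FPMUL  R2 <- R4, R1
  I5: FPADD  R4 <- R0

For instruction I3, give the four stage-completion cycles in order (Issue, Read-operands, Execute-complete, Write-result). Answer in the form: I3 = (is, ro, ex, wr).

I3 = (10, 11, 14, 15)

[1] issue I1 (FPMUL)
[2] I1 read-ops
[7] I1 finished on FPMUL
[8] I1→R0
[9] issue I2 (FPMUL)
[10] I2 read-ops, issue I3 (FPADD)
[11] I3 read-ops
[14] I3 finished on FPADD
[15] I2 finished on FPMUL, I3→R4
[16] I2→R3
[17] issue I4 (FPMUL)
[18] I4 read-ops, issue I5 (FPADD)
[19] I5 read-ops
[22] I5 finished on FPADD
[23] I4 finished on FPMUL, I5→R4
[24] I4→R2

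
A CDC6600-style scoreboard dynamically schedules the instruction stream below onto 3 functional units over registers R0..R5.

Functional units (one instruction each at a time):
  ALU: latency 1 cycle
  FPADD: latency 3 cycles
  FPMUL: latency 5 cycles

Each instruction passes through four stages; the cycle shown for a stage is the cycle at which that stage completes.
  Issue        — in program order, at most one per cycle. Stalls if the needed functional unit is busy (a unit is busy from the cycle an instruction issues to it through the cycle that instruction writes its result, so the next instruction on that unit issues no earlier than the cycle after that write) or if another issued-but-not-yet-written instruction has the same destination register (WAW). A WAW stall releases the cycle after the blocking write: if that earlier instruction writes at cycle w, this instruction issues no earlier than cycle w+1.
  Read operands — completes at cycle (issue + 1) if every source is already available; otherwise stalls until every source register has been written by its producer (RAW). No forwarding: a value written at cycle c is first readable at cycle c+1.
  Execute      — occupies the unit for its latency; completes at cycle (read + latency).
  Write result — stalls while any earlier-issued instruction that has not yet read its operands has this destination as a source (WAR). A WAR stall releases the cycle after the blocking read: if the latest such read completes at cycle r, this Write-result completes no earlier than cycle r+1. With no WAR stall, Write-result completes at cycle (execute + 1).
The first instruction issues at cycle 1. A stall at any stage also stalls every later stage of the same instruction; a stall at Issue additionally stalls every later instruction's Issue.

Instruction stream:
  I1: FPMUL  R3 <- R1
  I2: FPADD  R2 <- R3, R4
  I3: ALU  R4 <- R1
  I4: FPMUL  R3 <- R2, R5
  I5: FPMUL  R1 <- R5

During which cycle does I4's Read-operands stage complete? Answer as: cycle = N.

cycle 1: I1 issues→FPMUL
cycle 2: I1 reads; I2 issues→FPADD
cycle 3: I3 issues→ALU
cycle 4: I3 reads
cycle 5: I3 exec-done
cycle 7: I1 exec-done
cycle 8: I1 writes R3
cycle 9: I2 reads; I4 issues→FPMUL
cycle 10: I3 writes R4
cycle 12: I2 exec-done
cycle 13: I2 writes R2
cycle 14: I4 reads
cycle 19: I4 exec-done
cycle 20: I4 writes R3
cycle 21: I5 issues→FPMUL
cycle 22: I5 reads
cycle 27: I5 exec-done
cycle 28: I5 writes R1

cycle = 14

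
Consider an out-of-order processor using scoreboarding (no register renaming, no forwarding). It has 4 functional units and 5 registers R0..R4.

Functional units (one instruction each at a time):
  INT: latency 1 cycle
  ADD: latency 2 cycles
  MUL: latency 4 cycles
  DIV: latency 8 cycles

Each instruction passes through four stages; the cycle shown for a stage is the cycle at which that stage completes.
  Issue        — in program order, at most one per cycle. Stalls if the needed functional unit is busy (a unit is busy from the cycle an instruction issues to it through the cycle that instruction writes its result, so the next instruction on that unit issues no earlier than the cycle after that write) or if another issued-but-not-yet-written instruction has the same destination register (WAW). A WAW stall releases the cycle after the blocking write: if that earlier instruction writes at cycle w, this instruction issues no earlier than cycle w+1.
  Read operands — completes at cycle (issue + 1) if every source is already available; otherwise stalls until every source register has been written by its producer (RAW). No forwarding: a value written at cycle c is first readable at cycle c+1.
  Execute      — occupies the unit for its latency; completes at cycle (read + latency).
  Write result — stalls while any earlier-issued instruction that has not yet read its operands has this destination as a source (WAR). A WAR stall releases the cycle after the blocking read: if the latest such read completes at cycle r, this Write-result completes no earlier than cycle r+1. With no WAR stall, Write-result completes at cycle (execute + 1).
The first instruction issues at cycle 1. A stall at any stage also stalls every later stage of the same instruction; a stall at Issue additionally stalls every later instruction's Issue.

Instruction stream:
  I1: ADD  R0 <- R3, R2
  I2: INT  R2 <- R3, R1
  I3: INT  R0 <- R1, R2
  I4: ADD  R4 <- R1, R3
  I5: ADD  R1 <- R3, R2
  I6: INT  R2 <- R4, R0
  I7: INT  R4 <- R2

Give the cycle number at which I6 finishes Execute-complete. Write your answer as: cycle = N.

cycle = 15

  I1 | 1 | 2 | 4 | 5
  I2 | 2 | 3 | 4 | 5
  I3 | 6 | 7 | 8 | 9   struct: INT busy until I2 writes@5
  I4 | 7 | 8 | 10 | 11
  I5 | 12 | 13 | 15 | 16   struct: ADD busy until I4 writes@11
  I6 | 13 | 14 | 15 | 16
  I7 | 17 | 18 | 19 | 20   struct: INT busy until I6 writes@16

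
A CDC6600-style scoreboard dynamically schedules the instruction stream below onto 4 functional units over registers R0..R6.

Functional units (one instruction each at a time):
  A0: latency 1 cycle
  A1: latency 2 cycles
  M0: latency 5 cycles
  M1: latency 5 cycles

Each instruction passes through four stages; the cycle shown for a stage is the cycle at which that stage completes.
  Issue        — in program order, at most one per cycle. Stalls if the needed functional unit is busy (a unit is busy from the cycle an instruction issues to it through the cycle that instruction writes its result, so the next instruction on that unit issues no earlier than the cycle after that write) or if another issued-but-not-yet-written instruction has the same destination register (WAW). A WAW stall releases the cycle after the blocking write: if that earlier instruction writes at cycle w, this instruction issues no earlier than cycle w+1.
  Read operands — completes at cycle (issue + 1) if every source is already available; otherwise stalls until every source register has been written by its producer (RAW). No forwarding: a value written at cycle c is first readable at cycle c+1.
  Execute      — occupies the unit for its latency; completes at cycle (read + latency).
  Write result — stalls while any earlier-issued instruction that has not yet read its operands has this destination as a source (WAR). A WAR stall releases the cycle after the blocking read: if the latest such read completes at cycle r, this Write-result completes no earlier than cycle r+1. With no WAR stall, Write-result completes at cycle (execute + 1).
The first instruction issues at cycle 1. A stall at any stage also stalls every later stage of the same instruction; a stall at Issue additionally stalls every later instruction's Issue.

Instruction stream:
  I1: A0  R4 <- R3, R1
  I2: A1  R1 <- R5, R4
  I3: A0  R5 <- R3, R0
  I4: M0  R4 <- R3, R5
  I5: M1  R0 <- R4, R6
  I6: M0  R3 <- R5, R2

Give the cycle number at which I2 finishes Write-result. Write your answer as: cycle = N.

cycle = 8

[1] I1 issues→A0
[2] I1 reads | I2 issues→A1
[3] I1 exec-done
[4] I1 writes R4
[5] I2 reads | I3 issues→A0
[6] I3 reads | I4 issues→M0
[7] I2 exec-done | I3 exec-done | I5 issues→M1
[8] I2 writes R1 | I3 writes R5
[9] I4 reads
[14] I4 exec-done
[15] I4 writes R4
[16] I5 reads | I6 issues→M0
[17] I6 reads
[21] I5 exec-done
[22] I5 writes R0 | I6 exec-done
[23] I6 writes R3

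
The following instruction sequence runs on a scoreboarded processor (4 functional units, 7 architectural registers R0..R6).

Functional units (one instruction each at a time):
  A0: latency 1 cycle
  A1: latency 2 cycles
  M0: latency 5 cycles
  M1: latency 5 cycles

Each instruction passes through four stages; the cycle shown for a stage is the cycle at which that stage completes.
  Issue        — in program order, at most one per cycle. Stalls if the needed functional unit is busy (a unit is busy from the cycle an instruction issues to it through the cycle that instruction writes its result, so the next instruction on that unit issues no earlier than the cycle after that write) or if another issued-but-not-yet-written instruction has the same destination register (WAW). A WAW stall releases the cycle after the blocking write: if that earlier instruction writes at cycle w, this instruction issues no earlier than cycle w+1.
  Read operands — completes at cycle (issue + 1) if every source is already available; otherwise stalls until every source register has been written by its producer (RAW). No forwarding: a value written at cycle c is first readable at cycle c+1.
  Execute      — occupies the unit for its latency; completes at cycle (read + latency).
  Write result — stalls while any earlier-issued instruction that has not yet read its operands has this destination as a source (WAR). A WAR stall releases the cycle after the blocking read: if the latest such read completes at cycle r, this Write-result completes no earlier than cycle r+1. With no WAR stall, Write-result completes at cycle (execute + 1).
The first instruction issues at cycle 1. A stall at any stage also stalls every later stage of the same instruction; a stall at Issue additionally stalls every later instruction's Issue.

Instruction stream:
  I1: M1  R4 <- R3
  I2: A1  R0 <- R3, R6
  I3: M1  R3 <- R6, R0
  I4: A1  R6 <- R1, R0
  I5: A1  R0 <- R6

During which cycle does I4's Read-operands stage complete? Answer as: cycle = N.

cycle = 11

c1: I1 issues→M1
c2: I1 reads, I2 issues→A1
c3: I2 reads
c5: I2 exec-done
c6: I2 writes R0
c7: I1 exec-done
c8: I1 writes R4
c9: I3 issues→M1
c10: I3 reads, I4 issues→A1
c11: I4 reads
c13: I4 exec-done
c14: I4 writes R6
c15: I3 exec-done, I5 issues→A1
c16: I3 writes R3, I5 reads
c18: I5 exec-done
c19: I5 writes R0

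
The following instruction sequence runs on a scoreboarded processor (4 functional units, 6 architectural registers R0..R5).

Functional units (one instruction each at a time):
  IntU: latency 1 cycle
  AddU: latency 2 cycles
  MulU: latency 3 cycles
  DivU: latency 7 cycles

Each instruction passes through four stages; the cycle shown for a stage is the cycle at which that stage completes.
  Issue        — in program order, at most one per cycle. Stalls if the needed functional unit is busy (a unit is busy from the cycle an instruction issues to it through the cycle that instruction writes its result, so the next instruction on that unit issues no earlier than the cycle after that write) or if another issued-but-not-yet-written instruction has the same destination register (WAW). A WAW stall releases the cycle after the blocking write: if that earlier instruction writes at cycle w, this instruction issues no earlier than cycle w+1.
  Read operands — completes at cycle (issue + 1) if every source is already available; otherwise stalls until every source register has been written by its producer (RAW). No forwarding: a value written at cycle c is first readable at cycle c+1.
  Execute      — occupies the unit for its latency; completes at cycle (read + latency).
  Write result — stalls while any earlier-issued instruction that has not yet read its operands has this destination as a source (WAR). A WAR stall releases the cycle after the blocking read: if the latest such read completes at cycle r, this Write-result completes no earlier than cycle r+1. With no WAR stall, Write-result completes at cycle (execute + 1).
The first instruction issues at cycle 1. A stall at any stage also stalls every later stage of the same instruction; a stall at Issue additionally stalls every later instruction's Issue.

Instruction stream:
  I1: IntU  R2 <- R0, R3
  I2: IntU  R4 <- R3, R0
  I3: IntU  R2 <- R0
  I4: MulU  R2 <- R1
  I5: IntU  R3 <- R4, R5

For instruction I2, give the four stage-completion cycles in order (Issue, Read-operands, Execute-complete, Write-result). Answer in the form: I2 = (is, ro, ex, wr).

[1] issue I1 (IntU)
[2] I1 read-ops
[3] I1 finished on IntU
[4] I1→R2
[5] issue I2 (IntU)
[6] I2 read-ops
[7] I2 finished on IntU
[8] I2→R4
[9] issue I3 (IntU)
[10] I3 read-ops
[11] I3 finished on IntU
[12] I3→R2
[13] issue I4 (MulU)
[14] I4 read-ops · issue I5 (IntU)
[15] I5 read-ops
[16] I5 finished on IntU
[17] I4 finished on MulU · I5→R3
[18] I4→R2

I2 = (5, 6, 7, 8)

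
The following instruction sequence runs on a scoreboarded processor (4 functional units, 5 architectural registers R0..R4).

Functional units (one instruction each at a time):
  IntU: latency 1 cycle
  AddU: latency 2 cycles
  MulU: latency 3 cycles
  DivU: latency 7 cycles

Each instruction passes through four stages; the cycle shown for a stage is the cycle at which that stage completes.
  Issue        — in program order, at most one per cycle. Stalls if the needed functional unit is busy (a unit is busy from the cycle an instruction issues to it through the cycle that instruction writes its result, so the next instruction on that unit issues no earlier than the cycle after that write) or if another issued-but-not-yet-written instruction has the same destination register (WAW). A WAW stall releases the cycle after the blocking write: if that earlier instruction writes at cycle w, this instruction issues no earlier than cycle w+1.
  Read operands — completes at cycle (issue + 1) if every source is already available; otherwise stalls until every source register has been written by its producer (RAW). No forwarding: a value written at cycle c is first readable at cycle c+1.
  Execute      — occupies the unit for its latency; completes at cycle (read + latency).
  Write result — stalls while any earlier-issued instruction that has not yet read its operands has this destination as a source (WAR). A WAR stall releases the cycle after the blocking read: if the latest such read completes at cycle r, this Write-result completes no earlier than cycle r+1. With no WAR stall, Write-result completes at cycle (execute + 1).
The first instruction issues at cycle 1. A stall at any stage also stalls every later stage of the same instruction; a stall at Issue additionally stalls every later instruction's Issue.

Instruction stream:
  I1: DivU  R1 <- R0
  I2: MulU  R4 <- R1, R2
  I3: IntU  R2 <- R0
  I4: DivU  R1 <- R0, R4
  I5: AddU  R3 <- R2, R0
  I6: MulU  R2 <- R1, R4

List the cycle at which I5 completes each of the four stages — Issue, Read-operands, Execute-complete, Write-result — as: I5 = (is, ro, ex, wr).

t=1  I1 issues→DivU
t=2  I1 reads · I2 issues→MulU
t=3  I3 issues→IntU
t=4  I3 reads
t=5  I3 exec-done
t=9  I1 exec-done
t=10  I1 writes R1
t=11  I2 reads · I4 issues→DivU
t=12  I3 writes R2 · I5 issues→AddU
t=13  I5 reads
t=14  I2 exec-done
t=15  I2 writes R4 · I5 exec-done
t=16  I4 reads · I5 writes R3 · I6 issues→MulU
t=23  I4 exec-done
t=24  I4 writes R1
t=25  I6 reads
t=28  I6 exec-done
t=29  I6 writes R2

I5 = (12, 13, 15, 16)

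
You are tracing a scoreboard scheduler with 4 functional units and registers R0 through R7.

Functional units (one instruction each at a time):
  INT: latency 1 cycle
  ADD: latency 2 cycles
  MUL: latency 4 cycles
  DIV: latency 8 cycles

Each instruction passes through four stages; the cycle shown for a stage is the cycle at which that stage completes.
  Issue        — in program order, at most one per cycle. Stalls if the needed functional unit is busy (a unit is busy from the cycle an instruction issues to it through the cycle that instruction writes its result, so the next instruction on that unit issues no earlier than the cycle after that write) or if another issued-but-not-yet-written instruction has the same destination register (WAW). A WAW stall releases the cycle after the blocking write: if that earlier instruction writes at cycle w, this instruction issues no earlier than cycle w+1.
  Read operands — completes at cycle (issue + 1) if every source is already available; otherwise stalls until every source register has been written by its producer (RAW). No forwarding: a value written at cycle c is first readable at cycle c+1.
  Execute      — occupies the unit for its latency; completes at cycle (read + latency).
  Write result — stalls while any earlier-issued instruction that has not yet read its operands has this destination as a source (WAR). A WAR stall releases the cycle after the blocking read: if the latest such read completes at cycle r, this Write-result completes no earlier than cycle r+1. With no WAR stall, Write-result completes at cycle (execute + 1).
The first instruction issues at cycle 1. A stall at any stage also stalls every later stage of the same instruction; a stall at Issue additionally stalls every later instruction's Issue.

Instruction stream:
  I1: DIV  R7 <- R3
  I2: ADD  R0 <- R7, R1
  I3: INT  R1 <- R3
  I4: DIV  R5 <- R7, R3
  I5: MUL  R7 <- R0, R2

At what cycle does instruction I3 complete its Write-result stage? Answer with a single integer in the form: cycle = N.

c1: issue I1 (DIV)
c2: I1 read-ops, issue I2 (ADD)
c3: issue I3 (INT)
c4: I3 read-ops
c5: I3 finished on INT
c10: I1 finished on DIV
c11: I1→R7
c12: I2 read-ops, issue I4 (DIV)
c13: I3→R1, I4 read-ops, issue I5 (MUL)
c14: I2 finished on ADD
c15: I2→R0
c16: I5 read-ops
c20: I5 finished on MUL
c21: I4 finished on DIV, I5→R7
c22: I4→R5

cycle = 13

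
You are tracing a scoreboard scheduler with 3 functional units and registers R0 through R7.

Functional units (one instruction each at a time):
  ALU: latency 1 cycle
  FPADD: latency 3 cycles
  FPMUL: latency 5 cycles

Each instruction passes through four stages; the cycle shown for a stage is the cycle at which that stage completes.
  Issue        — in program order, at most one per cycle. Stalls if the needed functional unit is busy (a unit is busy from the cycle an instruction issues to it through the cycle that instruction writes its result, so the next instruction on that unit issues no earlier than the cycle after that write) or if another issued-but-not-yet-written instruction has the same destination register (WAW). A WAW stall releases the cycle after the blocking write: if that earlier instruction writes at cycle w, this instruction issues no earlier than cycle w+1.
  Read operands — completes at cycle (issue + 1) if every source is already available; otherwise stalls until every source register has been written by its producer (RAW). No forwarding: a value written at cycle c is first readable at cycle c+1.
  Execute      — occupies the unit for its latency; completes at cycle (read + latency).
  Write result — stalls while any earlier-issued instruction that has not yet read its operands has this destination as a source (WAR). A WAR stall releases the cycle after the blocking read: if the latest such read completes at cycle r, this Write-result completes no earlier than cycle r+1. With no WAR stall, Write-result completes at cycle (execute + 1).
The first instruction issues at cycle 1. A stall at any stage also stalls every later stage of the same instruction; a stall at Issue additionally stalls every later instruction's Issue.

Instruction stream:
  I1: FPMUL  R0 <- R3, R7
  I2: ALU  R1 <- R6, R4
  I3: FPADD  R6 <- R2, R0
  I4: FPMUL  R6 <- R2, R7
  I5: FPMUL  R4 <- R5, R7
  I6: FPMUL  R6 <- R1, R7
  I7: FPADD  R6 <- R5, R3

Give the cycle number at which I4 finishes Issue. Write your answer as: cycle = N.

cycle = 14

I1: IS=1 RO=2 EX=7 WR=8
I2: IS=2 RO=3 EX=4 WR=5
I3: IS=3 RO=9 EX=12 WR=13  [RAW R0: wait I1 write@8]
I4: IS=14 RO=15 EX=20 WR=21  [WAW R6: wait I3 write@13]
I5: IS=22 RO=23 EX=28 WR=29  [struct: FPMUL busy until I4 writes@21]
I6: IS=30 RO=31 EX=36 WR=37  [struct: FPMUL busy until I5 writes@29]
I7: IS=38 RO=39 EX=42 WR=43  [WAW R6: wait I6 write@37]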